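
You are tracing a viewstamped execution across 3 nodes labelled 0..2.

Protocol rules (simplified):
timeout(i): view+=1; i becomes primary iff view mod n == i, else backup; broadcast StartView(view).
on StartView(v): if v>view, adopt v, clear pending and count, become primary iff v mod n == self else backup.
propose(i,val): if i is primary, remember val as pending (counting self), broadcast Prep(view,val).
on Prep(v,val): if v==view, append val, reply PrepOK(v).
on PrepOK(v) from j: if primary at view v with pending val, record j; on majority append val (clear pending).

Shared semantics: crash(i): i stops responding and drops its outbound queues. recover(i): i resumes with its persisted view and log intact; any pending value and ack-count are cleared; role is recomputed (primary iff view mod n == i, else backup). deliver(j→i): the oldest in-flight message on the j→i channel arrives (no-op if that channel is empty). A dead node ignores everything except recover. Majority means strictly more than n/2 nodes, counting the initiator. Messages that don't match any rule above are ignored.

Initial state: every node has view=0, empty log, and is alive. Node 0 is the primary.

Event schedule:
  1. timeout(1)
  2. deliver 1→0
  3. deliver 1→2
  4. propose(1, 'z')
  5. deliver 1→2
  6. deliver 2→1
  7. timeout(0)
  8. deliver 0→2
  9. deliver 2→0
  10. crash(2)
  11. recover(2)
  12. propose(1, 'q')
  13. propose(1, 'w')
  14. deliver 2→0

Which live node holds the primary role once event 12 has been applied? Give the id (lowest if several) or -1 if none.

1

1. timeout(1):  <1:prim v1 ->
2. deliver 1→0:  <0:back v1 ->
3. deliver 1→2:  <2:back v1 ->
4. propose(1,'z'):  nop
5. deliver 1→2:  <2:back v1 z>
6. deliver 2→1:  <1:prim v1 z>
7. timeout(0):  <0:back v2 ->
8. deliver 0→2:  <2:prim v2 z>
9. deliver 2→0:  nop
10. crash(2):  <2:✗prim v2 z>
11. recover(2):  <2:prim v2 z>
12. propose(1,'q'):  nop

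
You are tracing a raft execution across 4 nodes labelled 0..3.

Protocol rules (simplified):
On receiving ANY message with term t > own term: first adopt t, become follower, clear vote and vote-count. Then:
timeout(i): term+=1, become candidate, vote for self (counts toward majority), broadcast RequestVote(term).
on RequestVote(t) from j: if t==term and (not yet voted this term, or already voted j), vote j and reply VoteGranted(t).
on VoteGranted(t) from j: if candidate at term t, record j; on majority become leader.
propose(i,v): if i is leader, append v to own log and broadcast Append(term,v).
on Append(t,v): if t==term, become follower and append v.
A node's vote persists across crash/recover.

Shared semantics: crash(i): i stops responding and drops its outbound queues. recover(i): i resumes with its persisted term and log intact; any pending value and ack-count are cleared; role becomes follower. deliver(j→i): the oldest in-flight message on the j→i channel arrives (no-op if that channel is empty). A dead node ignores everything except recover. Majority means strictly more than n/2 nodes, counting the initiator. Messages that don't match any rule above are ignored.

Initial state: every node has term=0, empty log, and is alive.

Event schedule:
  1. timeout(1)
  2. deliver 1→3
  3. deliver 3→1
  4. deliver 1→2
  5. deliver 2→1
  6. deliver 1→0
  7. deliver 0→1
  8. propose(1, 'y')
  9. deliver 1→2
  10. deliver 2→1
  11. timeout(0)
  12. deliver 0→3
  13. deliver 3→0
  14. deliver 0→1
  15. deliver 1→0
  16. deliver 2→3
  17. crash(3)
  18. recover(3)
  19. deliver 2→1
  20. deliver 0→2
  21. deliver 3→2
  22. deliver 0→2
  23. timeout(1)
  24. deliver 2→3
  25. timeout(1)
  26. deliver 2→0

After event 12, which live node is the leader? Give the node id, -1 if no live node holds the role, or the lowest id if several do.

after 1 — timeout(1): n1:cand/t1/[-]
after 2 — deliver 1→3: n3:foll/t1/[-]
after 3 — deliver 3→1: ·
after 4 — deliver 1→2: n2:foll/t1/[-]
after 5 — deliver 2→1: n1:lead/t1/[-]
after 6 — deliver 1→0: n0:foll/t1/[-]
after 7 — deliver 0→1: ·
after 8 — propose(1,'y'): n1:lead/t1/[y]
after 9 — deliver 1→2: n2:foll/t1/[y]
after 10 — deliver 2→1: ·
after 11 — timeout(0): n0:cand/t2/[-]
after 12 — deliver 0→3: n3:foll/t2/[-]

1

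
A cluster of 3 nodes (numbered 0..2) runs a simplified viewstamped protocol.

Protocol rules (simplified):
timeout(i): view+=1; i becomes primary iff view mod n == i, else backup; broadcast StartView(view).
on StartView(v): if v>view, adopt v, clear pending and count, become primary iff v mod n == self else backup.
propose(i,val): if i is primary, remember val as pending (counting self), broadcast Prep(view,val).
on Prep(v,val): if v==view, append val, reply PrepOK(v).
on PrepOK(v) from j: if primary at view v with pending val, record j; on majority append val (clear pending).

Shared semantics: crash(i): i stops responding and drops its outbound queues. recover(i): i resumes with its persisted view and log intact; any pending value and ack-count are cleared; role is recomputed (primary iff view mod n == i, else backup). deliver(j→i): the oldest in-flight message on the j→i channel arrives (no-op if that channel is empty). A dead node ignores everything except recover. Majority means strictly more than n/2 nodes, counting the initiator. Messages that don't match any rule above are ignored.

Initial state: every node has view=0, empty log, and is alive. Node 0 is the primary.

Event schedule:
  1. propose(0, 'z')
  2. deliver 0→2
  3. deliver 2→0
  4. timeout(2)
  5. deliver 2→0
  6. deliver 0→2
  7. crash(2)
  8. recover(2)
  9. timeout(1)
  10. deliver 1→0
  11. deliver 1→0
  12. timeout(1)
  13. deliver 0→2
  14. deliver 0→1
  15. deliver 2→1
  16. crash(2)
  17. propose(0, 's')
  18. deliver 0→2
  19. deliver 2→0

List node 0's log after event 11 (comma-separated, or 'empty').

step 1 propose(0,'z'): —
step 2 deliver 0→2: 2={back,v=0,log=z}
step 3 deliver 2→0: 0={prim,v=0,log=z}
step 4 timeout(2): 2={back,v=1,log=z}
step 5 deliver 2→0: 0={back,v=1,log=z}
step 6 deliver 0→2: —
step 7 crash(2): 2={✗back,v=1,log=z}
step 8 recover(2): 2={back,v=1,log=z}
step 9 timeout(1): 1={prim,v=1,log=-}
step 10 deliver 1→0: —
step 11 deliver 1→0: —

z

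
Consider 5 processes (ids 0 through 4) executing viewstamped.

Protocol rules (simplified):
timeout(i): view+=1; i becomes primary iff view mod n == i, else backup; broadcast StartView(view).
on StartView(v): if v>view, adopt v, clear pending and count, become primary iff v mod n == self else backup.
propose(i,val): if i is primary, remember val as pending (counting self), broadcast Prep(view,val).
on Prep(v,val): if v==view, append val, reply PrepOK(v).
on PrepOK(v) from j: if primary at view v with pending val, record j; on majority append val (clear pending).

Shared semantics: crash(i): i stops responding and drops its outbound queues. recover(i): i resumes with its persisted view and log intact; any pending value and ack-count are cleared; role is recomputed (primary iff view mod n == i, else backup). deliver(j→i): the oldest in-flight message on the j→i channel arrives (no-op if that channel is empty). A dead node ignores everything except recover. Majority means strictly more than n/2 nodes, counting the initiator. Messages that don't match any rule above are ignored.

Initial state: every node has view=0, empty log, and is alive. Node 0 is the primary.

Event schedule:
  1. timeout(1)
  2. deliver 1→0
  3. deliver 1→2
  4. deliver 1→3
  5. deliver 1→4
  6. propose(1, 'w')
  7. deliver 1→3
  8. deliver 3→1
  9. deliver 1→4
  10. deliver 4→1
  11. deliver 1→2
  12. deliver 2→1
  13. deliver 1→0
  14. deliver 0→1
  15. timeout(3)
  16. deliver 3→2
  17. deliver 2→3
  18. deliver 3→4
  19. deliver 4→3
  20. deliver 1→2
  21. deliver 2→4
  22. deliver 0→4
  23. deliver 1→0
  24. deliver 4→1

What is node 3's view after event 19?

1. timeout(1):  <1:prim v1 ->
2. deliver 1→0:  <0:back v1 ->
3. deliver 1→2:  <2:back v1 ->
4. deliver 1→3:  <3:back v1 ->
5. deliver 1→4:  <4:back v1 ->
6. propose(1,'w'):  nop
7. deliver 1→3:  <3:back v1 w>
8. deliver 3→1:  nop
9. deliver 1→4:  <4:back v1 w>
10. deliver 4→1:  <1:prim v1 w>
11. deliver 1→2:  <2:back v1 w>
12. deliver 2→1:  nop
13. deliver 1→0:  <0:back v1 w>
14. deliver 0→1:  nop
15. timeout(3):  <3:back v2 w>
16. deliver 3→2:  <2:prim v2 w>
17. deliver 2→3:  nop
18. deliver 3→4:  <4:back v2 w>
19. deliver 4→3:  nop

2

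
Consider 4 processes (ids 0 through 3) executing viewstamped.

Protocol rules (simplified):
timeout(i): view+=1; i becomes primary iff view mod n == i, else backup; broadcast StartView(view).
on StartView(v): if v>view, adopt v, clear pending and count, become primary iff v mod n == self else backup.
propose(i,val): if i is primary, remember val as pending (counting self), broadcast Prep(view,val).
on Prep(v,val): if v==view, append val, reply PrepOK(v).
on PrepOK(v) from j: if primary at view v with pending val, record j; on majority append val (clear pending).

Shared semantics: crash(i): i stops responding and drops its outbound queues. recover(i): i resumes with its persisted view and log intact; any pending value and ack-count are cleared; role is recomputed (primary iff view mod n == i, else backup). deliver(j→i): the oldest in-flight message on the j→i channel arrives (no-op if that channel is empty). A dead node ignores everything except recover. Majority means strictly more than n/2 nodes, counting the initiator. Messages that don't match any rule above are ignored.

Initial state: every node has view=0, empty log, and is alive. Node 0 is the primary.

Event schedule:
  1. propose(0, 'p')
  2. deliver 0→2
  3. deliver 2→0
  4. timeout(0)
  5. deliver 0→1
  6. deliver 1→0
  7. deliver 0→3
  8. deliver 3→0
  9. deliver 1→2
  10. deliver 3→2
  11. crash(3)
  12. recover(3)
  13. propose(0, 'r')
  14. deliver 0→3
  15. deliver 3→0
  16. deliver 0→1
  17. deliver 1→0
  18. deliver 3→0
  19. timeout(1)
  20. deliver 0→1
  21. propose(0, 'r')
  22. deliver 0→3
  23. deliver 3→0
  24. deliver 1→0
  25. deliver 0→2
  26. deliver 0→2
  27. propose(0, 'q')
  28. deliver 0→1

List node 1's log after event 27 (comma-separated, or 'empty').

[1] propose(0,'p') → ∅
[2] deliver 0→2 → N2(back v0 [p])
[3] deliver 2→0 → ∅
[4] timeout(0) → N0(back v1 [-])
[5] deliver 0→1 → N1(back v0 [p])
[6] deliver 1→0 → ∅
[7] deliver 0→3 → N3(back v0 [p])
[8] deliver 3→0 → ∅
[9] deliver 1→2 → ∅
[10] deliver 3→2 → ∅
[11] crash(3) → N3(✗back v0 [p])
[12] recover(3) → N3(back v0 [p])
[13] propose(0,'r') → ∅
[14] deliver 0→3 → N3(back v1 [p])
[15] deliver 3→0 → ∅
[16] deliver 0→1 → N1(prim v1 [p])
[17] deliver 1→0 → ∅
[18] deliver 3→0 → ∅
[19] timeout(1) → N1(back v2 [p])
[20] deliver 0→1 → ∅
[21] propose(0,'r') → ∅
[22] deliver 0→3 → ∅
[23] deliver 3→0 → ∅
[24] deliver 1→0 → N0(back v2 [-])
[25] deliver 0→2 → N2(back v1 [p])
[26] deliver 0→2 → ∅
[27] propose(0,'q') → ∅

p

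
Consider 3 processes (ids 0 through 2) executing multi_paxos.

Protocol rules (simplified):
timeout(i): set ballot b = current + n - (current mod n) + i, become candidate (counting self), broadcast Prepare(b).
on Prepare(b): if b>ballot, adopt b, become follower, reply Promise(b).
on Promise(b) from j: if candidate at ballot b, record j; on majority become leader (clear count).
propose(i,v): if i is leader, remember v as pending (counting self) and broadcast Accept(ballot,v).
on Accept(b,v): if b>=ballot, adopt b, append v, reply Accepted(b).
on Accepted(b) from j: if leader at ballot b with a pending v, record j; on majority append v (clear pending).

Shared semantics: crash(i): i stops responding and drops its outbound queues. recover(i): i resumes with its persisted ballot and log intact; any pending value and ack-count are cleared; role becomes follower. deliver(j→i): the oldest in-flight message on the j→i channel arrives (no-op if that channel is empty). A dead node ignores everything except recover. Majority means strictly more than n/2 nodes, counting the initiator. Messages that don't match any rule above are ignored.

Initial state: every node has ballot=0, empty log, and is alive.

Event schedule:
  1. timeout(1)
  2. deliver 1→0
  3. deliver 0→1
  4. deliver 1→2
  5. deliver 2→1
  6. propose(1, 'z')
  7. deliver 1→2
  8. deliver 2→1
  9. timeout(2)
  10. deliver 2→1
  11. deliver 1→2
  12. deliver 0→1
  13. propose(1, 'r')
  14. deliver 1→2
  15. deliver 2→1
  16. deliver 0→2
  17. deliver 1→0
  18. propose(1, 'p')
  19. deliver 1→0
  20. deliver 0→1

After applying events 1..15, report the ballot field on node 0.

step 1 timeout(1): 1={cand,b=4,log=-}
step 2 deliver 1→0: 0={foll,b=4,log=-}
step 3 deliver 0→1: 1={lead,b=4,log=-}
step 4 deliver 1→2: 2={foll,b=4,log=-}
step 5 deliver 2→1: —
step 6 propose(1,'z'): —
step 7 deliver 1→2: 2={foll,b=4,log=z}
step 8 deliver 2→1: 1={lead,b=4,log=z}
step 9 timeout(2): 2={cand,b=8,log=z}
step 10 deliver 2→1: 1={foll,b=8,log=z}
step 11 deliver 1→2: 2={lead,b=8,log=z}
step 12 deliver 0→1: —
step 13 propose(1,'r'): —
step 14 deliver 1→2: —
step 15 deliver 2→1: —

4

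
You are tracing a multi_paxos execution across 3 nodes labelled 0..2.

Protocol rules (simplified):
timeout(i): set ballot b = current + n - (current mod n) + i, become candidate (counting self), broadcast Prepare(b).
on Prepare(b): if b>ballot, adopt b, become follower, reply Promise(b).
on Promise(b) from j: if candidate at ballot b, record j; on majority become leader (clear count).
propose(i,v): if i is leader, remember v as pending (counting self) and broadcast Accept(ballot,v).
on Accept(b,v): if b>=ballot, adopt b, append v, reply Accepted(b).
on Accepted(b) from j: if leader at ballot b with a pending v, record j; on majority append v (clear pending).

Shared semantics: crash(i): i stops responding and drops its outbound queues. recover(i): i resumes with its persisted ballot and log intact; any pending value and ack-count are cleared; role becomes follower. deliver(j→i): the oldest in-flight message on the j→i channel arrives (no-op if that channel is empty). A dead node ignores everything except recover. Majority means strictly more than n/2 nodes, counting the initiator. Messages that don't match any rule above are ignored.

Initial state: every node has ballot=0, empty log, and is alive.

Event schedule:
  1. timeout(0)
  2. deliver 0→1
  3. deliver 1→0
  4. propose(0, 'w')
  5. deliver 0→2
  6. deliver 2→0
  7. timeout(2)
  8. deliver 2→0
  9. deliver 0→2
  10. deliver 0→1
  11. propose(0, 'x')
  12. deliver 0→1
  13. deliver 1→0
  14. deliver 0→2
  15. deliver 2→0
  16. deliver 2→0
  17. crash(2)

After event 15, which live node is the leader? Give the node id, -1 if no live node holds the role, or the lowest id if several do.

2

[1] timeout(0) → N0(cand b3 [-])
[2] deliver 0→1 → N1(foll b3 [-])
[3] deliver 1→0 → N0(lead b3 [-])
[4] propose(0,'w') → ∅
[5] deliver 0→2 → N2(foll b3 [-])
[6] deliver 2→0 → ∅
[7] timeout(2) → N2(cand b8 [-])
[8] deliver 2→0 → N0(foll b8 [-])
[9] deliver 0→2 → ∅
[10] deliver 0→1 → N1(foll b3 [w])
[11] propose(0,'x') → ∅
[12] deliver 0→1 → ∅
[13] deliver 1→0 → ∅
[14] deliver 0→2 → N2(lead b8 [-])
[15] deliver 2→0 → ∅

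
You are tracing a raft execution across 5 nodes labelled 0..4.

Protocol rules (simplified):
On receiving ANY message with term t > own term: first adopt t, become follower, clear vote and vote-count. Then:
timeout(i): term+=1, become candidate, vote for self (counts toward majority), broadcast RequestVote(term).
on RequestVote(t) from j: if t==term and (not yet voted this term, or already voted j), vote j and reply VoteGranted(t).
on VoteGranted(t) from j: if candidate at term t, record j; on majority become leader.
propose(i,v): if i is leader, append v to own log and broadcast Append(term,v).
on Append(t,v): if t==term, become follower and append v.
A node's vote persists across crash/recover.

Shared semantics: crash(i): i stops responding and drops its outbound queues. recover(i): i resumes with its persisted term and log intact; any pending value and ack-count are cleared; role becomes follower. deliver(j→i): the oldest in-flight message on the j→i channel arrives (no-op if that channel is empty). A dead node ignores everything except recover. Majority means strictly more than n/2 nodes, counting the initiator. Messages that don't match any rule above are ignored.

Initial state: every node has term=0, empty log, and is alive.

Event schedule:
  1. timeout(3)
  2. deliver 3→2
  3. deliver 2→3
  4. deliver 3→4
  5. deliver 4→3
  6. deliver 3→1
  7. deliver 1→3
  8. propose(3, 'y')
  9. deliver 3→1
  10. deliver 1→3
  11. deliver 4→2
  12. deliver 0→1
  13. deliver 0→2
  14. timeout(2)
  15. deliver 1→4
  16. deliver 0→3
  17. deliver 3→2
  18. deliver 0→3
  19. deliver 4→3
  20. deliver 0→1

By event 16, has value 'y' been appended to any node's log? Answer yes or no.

e1 timeout(3): 3[cand,t=1,-]
e2 deliver 3→2: 2[foll,t=1,-]
e3 deliver 2→3: ·
e4 deliver 3→4: 4[foll,t=1,-]
e5 deliver 4→3: 3[lead,t=1,-]
e6 deliver 3→1: 1[foll,t=1,-]
e7 deliver 1→3: ·
e8 propose(3,'y'): 3[lead,t=1,y]
e9 deliver 3→1: 1[foll,t=1,y]
e10 deliver 1→3: ·
e11 deliver 4→2: ·
e12 deliver 0→1: ·
e13 deliver 0→2: ·
e14 timeout(2): 2[cand,t=2,-]
e15 deliver 1→4: ·
e16 deliver 0→3: ·

yes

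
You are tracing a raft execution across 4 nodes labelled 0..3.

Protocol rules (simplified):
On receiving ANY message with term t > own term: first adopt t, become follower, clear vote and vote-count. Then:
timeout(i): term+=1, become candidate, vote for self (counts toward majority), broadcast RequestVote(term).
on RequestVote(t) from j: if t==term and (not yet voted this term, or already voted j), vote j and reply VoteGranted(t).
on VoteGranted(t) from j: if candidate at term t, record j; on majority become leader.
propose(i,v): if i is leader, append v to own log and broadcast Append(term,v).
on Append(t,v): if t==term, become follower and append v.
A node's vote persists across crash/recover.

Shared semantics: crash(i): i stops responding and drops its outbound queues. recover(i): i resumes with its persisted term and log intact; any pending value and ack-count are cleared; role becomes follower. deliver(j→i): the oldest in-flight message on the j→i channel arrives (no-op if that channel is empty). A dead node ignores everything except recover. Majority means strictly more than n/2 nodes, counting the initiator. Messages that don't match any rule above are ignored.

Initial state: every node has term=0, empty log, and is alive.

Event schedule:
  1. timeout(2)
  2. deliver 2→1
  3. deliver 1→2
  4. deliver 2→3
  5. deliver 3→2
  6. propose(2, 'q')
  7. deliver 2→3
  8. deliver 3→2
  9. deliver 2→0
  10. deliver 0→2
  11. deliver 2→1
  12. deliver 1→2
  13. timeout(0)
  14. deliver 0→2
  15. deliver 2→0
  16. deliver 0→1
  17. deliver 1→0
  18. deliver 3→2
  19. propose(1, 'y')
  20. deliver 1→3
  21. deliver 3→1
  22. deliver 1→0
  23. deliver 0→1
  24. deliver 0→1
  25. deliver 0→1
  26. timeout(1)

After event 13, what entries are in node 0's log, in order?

empty

1. timeout(2):  <2:cand t1 ->
2. deliver 2→1:  <1:foll t1 ->
3. deliver 1→2:  nop
4. deliver 2→3:  <3:foll t1 ->
5. deliver 3→2:  <2:lead t1 ->
6. propose(2,'q'):  <2:lead t1 q>
7. deliver 2→3:  <3:foll t1 q>
8. deliver 3→2:  nop
9. deliver 2→0:  <0:foll t1 ->
10. deliver 0→2:  nop
11. deliver 2→1:  <1:foll t1 q>
12. deliver 1→2:  nop
13. timeout(0):  <0:cand t2 ->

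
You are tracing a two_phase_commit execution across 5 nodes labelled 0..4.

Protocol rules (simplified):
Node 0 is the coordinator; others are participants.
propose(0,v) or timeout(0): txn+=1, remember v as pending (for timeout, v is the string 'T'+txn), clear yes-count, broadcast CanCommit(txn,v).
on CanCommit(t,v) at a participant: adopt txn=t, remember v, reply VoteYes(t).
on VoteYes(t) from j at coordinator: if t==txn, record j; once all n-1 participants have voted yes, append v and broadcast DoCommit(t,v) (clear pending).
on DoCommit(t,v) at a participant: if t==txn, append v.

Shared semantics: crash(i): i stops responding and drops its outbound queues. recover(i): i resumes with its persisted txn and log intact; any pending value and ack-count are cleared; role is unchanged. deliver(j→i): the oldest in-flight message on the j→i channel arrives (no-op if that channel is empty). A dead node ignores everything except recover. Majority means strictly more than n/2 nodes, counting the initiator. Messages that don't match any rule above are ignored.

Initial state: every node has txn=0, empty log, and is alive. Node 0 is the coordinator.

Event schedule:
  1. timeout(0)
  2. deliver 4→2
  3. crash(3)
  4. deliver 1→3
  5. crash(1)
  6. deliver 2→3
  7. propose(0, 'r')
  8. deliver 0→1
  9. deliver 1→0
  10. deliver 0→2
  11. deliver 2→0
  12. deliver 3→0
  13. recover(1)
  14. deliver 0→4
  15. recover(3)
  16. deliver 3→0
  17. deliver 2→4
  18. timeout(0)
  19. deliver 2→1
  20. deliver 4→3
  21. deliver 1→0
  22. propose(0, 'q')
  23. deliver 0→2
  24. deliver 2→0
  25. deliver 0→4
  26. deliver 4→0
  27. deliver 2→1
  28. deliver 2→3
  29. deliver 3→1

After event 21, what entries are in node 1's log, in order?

step 1 timeout(0): 0={coor,t=1,log=-}
step 2 deliver 4→2: —
step 3 crash(3): 3={✗part,t=0,log=-}
step 4 deliver 1→3: —
step 5 crash(1): 1={✗part,t=0,log=-}
step 6 deliver 2→3: —
step 7 propose(0,'r'): 0={coor,t=2,log=-}
step 8 deliver 0→1: —
step 9 deliver 1→0: —
step 10 deliver 0→2: 2={part,t=1,log=-}
step 11 deliver 2→0: —
step 12 deliver 3→0: —
step 13 recover(1): 1={part,t=0,log=-}
step 14 deliver 0→4: 4={part,t=1,log=-}
step 15 recover(3): 3={part,t=0,log=-}
step 16 deliver 3→0: —
step 17 deliver 2→4: —
step 18 timeout(0): 0={coor,t=3,log=-}
step 19 deliver 2→1: —
step 20 deliver 4→3: —
step 21 deliver 1→0: —

empty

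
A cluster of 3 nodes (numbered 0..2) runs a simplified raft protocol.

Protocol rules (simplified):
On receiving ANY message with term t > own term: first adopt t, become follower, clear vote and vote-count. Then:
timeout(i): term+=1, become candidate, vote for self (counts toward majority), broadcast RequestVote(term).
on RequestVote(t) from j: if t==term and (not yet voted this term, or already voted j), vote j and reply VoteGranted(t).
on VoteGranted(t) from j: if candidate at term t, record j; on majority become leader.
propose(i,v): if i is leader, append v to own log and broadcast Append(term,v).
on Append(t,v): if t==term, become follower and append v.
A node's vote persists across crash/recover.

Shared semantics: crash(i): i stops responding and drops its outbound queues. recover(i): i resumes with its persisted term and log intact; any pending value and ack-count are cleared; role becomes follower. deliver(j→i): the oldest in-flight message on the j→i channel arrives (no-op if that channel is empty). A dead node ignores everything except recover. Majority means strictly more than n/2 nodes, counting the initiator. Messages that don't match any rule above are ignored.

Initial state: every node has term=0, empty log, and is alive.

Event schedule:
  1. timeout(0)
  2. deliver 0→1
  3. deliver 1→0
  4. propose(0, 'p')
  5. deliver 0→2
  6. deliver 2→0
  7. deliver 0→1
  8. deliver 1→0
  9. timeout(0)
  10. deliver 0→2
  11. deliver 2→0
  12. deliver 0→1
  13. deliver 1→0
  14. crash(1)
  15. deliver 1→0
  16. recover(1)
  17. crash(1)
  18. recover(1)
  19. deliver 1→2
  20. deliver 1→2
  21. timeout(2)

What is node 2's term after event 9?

e1 timeout(0): 0[cand,t=1,-]
e2 deliver 0→1: 1[foll,t=1,-]
e3 deliver 1→0: 0[lead,t=1,-]
e4 propose(0,'p'): 0[lead,t=1,p]
e5 deliver 0→2: 2[foll,t=1,-]
e6 deliver 2→0: ·
e7 deliver 0→1: 1[foll,t=1,p]
e8 deliver 1→0: ·
e9 timeout(0): 0[cand,t=2,p]

1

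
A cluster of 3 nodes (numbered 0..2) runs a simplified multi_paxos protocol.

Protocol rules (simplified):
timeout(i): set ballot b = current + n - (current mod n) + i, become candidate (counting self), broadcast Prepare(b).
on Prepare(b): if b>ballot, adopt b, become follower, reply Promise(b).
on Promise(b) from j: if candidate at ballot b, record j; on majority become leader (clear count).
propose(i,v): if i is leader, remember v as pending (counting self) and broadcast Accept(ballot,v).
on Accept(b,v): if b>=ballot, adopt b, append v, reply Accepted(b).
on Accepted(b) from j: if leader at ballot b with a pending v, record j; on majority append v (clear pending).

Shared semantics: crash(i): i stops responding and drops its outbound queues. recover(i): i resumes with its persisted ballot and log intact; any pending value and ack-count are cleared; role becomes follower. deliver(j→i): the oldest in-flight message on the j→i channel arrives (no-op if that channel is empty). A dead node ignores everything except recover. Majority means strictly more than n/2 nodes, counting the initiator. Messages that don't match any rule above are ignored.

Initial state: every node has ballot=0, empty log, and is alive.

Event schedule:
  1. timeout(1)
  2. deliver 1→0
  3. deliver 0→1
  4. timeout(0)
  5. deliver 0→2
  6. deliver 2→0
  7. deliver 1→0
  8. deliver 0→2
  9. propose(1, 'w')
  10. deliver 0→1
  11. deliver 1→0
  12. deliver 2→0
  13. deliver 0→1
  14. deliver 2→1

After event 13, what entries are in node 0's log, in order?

empty

after 1 — timeout(1): n1:cand/b4/[-]
after 2 — deliver 1→0: n0:foll/b4/[-]
after 3 — deliver 0→1: n1:lead/b4/[-]
after 4 — timeout(0): n0:cand/b6/[-]
after 5 — deliver 0→2: n2:foll/b6/[-]
after 6 — deliver 2→0: n0:lead/b6/[-]
after 7 — deliver 1→0: ·
after 8 — deliver 0→2: ·
after 9 — propose(1,'w'): ·
after 10 — deliver 0→1: n1:foll/b6/[-]
after 11 — deliver 1→0: ·
after 12 — deliver 2→0: ·
after 13 — deliver 0→1: ·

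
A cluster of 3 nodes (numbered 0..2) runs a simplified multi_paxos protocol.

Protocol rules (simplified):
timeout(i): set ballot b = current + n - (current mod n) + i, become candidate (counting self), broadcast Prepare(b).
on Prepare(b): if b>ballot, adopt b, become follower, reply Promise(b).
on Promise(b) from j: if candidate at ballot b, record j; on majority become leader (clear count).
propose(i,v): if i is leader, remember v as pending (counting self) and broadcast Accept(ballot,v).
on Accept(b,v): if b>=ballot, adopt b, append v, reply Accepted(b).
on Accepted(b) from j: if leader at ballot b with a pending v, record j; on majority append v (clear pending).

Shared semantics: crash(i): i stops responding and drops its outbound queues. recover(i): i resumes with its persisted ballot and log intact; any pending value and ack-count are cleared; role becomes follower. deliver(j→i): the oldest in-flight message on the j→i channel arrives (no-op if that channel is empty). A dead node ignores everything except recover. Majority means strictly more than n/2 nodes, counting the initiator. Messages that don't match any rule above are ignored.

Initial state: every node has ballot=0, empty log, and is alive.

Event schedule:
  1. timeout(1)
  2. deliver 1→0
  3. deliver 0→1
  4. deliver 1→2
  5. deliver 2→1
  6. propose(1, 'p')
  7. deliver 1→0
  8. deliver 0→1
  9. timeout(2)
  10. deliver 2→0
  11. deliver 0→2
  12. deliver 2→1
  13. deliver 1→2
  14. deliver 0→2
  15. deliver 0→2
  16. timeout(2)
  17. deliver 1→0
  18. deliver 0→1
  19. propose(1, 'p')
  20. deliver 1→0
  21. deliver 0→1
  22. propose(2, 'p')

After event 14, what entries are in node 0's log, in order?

p

1. timeout(1):  <1:cand b4 ->
2. deliver 1→0:  <0:foll b4 ->
3. deliver 0→1:  <1:lead b4 ->
4. deliver 1→2:  <2:foll b4 ->
5. deliver 2→1:  nop
6. propose(1,'p'):  nop
7. deliver 1→0:  <0:foll b4 p>
8. deliver 0→1:  <1:lead b4 p>
9. timeout(2):  <2:cand b8 ->
10. deliver 2→0:  <0:foll b8 p>
11. deliver 0→2:  <2:lead b8 ->
12. deliver 2→1:  <1:foll b8 p>
13. deliver 1→2:  nop
14. deliver 0→2:  nop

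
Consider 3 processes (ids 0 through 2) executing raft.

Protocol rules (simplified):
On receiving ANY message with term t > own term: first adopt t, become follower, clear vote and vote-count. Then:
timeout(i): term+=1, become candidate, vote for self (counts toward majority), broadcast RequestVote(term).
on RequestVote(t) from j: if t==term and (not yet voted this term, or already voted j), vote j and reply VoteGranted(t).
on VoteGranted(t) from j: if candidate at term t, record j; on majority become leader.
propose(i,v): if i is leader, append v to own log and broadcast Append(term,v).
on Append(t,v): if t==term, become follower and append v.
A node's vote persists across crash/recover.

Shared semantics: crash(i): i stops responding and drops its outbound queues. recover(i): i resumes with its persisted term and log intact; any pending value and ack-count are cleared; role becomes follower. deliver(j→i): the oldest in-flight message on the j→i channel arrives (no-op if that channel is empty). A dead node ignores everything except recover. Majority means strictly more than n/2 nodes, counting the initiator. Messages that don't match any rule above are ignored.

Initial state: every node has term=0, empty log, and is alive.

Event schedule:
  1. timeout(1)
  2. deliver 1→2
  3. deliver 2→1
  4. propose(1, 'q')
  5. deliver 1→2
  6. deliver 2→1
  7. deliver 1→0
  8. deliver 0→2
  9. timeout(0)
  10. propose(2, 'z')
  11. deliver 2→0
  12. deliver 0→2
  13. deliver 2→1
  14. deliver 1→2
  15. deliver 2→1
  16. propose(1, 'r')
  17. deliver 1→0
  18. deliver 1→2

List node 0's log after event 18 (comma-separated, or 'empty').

empty

step 1 timeout(1): 1={cand,t=1,log=-}
step 2 deliver 1→2: 2={foll,t=1,log=-}
step 3 deliver 2→1: 1={lead,t=1,log=-}
step 4 propose(1,'q'): 1={lead,t=1,log=q}
step 5 deliver 1→2: 2={foll,t=1,log=q}
step 6 deliver 2→1: —
step 7 deliver 1→0: 0={foll,t=1,log=-}
step 8 deliver 0→2: —
step 9 timeout(0): 0={cand,t=2,log=-}
step 10 propose(2,'z'): —
step 11 deliver 2→0: —
step 12 deliver 0→2: 2={foll,t=2,log=q}
step 13 deliver 2→1: —
step 14 deliver 1→2: —
step 15 deliver 2→1: —
step 16 propose(1,'r'): 1={lead,t=1,log=q,r}
step 17 deliver 1→0: —
step 18 deliver 1→2: —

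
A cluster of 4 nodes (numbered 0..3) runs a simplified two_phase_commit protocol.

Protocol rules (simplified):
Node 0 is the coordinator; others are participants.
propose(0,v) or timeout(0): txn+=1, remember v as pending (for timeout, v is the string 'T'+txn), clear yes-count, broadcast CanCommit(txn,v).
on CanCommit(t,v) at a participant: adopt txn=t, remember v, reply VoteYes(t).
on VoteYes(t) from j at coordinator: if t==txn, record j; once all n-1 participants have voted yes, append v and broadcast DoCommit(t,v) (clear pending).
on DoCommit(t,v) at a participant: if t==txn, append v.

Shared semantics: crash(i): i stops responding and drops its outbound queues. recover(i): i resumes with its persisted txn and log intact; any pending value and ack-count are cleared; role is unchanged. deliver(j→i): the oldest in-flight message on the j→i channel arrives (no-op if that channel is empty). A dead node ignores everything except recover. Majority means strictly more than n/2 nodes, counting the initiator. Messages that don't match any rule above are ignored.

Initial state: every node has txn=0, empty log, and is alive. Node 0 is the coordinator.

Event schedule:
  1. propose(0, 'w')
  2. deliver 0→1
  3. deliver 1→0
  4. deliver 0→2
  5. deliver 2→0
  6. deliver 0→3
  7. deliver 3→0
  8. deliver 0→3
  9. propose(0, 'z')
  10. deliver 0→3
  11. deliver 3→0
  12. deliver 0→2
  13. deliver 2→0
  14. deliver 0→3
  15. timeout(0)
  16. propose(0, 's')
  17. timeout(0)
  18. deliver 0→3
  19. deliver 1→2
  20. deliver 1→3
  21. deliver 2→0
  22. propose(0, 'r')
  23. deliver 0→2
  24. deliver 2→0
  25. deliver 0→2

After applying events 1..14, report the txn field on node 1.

e1 propose(0,'w'): 0[coor,t=1,-]
e2 deliver 0→1: 1[part,t=1,-]
e3 deliver 1→0: ·
e4 deliver 0→2: 2[part,t=1,-]
e5 deliver 2→0: ·
e6 deliver 0→3: 3[part,t=1,-]
e7 deliver 3→0: 0[coor,t=1,w]
e8 deliver 0→3: 3[part,t=1,w]
e9 propose(0,'z'): 0[coor,t=2,w]
e10 deliver 0→3: 3[part,t=2,w]
e11 deliver 3→0: ·
e12 deliver 0→2: 2[part,t=1,w]
e13 deliver 2→0: ·
e14 deliver 0→3: ·

1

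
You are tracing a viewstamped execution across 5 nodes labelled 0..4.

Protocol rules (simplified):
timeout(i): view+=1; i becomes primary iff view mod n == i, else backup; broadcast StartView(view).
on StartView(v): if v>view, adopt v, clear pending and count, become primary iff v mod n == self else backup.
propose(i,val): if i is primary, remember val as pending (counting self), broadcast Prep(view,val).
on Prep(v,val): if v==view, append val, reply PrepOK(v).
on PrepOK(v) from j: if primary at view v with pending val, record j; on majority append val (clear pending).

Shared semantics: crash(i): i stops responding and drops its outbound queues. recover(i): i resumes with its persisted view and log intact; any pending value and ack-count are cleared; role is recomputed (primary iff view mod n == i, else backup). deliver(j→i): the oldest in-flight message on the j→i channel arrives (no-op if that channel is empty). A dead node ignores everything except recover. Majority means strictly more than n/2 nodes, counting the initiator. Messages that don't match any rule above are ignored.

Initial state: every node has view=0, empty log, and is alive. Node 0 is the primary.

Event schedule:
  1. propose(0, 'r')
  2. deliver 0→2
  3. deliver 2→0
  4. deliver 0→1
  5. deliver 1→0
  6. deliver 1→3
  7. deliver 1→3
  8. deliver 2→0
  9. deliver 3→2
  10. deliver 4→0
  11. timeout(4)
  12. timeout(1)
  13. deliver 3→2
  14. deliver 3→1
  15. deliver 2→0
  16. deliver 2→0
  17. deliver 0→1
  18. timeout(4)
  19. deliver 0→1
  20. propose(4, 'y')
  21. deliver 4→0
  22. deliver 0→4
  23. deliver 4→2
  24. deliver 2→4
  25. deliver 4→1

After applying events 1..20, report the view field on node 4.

e1 propose(0,'r'): ·
e2 deliver 0→2: 2[back,v=0,r]
e3 deliver 2→0: ·
e4 deliver 0→1: 1[back,v=0,r]
e5 deliver 1→0: 0[prim,v=0,r]
e6 deliver 1→3: ·
e7 deliver 1→3: ·
e8 deliver 2→0: ·
e9 deliver 3→2: ·
e10 deliver 4→0: ·
e11 timeout(4): 4[back,v=1,-]
e12 timeout(1): 1[prim,v=1,r]
e13 deliver 3→2: ·
e14 deliver 3→1: ·
e15 deliver 2→0: ·
e16 deliver 2→0: ·
e17 deliver 0→1: ·
e18 timeout(4): 4[back,v=2,-]
e19 deliver 0→1: ·
e20 propose(4,'y'): ·

2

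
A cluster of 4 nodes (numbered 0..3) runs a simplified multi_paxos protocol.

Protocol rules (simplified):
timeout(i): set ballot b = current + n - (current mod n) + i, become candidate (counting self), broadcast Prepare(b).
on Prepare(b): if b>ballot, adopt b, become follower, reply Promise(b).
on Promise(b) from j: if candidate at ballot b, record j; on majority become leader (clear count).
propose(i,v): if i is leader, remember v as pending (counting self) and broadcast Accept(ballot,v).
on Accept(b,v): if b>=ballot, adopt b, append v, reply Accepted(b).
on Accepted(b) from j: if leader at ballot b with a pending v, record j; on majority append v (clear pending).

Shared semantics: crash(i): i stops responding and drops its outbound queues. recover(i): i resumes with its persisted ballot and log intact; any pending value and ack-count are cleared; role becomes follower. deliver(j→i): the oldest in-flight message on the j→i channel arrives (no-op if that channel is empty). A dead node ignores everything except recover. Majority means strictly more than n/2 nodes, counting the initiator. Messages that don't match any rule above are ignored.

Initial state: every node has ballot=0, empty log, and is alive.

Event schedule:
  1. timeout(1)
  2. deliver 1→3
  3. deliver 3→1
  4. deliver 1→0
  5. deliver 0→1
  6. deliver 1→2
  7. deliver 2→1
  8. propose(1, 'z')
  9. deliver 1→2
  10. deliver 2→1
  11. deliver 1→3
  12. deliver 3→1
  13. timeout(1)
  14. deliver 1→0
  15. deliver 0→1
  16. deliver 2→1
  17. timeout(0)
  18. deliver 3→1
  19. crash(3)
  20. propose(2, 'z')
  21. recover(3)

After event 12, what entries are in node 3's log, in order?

z

1. timeout(1):  <1:cand b5 ->
2. deliver 1→3:  <3:foll b5 ->
3. deliver 3→1:  nop
4. deliver 1→0:  <0:foll b5 ->
5. deliver 0→1:  <1:lead b5 ->
6. deliver 1→2:  <2:foll b5 ->
7. deliver 2→1:  nop
8. propose(1,'z'):  nop
9. deliver 1→2:  <2:foll b5 z>
10. deliver 2→1:  nop
11. deliver 1→3:  <3:foll b5 z>
12. deliver 3→1:  <1:lead b5 z>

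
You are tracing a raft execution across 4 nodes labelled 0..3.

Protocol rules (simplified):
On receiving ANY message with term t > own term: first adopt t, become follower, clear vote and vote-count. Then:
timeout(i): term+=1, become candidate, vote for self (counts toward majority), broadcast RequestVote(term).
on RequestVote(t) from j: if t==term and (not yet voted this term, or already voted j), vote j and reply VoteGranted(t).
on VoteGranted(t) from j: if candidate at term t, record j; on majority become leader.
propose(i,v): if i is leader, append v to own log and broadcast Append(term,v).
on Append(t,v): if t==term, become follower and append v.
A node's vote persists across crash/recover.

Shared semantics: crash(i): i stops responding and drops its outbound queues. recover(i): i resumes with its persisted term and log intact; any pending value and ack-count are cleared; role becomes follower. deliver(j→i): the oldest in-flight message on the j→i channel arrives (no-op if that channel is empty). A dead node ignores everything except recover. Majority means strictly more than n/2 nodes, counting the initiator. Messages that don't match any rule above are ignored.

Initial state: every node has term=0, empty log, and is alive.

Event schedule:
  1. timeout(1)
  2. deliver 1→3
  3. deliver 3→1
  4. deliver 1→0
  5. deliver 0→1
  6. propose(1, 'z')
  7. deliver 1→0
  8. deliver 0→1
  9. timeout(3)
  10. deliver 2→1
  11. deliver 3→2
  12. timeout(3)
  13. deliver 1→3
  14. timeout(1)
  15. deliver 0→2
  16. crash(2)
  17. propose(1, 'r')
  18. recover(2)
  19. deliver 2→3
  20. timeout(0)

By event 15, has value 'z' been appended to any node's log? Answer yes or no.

after 1 — timeout(1): n1:cand/t1/[-]
after 2 — deliver 1→3: n3:foll/t1/[-]
after 3 — deliver 3→1: ·
after 4 — deliver 1→0: n0:foll/t1/[-]
after 5 — deliver 0→1: n1:lead/t1/[-]
after 6 — propose(1,'z'): n1:lead/t1/[z]
after 7 — deliver 1→0: n0:foll/t1/[z]
after 8 — deliver 0→1: ·
after 9 — timeout(3): n3:cand/t2/[-]
after 10 — deliver 2→1: ·
after 11 — deliver 3→2: n2:foll/t2/[-]
after 12 — timeout(3): n3:cand/t3/[-]
after 13 — deliver 1→3: ·
after 14 — timeout(1): n1:cand/t2/[z]
after 15 — deliver 0→2: ·

yes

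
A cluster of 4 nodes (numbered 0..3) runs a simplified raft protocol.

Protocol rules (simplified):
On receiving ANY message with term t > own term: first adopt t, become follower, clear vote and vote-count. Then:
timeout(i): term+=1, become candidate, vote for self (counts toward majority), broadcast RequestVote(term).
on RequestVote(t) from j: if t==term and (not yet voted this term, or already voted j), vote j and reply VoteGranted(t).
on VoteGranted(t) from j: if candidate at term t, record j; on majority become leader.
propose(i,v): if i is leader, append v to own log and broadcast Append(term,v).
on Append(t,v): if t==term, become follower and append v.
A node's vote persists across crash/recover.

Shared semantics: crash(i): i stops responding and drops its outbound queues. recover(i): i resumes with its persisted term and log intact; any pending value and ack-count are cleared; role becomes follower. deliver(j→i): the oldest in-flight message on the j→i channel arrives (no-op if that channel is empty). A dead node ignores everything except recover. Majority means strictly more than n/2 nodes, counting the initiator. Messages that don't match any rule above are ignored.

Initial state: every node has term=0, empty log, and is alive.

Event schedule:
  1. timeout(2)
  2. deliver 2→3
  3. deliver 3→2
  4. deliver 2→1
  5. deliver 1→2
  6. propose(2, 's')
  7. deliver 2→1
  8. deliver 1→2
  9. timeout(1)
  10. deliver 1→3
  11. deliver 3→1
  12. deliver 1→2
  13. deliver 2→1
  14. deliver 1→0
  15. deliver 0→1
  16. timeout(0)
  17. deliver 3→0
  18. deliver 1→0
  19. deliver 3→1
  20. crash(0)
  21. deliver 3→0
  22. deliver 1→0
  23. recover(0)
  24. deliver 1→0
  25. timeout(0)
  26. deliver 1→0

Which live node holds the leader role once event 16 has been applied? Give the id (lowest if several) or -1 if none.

step 1 timeout(2): 2={cand,t=1,log=-}
step 2 deliver 2→3: 3={foll,t=1,log=-}
step 3 deliver 3→2: —
step 4 deliver 2→1: 1={foll,t=1,log=-}
step 5 deliver 1→2: 2={lead,t=1,log=-}
step 6 propose(2,'s'): 2={lead,t=1,log=s}
step 7 deliver 2→1: 1={foll,t=1,log=s}
step 8 deliver 1→2: —
step 9 timeout(1): 1={cand,t=2,log=s}
step 10 deliver 1→3: 3={foll,t=2,log=-}
step 11 deliver 3→1: —
step 12 deliver 1→2: 2={foll,t=2,log=s}
step 13 deliver 2→1: 1={lead,t=2,log=s}
step 14 deliver 1→0: 0={foll,t=2,log=-}
step 15 deliver 0→1: —
step 16 timeout(0): 0={cand,t=3,log=-}

1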